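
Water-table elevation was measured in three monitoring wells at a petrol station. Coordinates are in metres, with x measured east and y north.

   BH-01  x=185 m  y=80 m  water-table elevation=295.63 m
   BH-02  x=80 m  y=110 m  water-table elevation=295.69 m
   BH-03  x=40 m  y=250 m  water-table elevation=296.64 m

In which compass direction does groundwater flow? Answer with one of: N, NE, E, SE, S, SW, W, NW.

Three-point gradient (reference BH-01): Δ to BH-02 = (-105, 30, +0.06), Δ to BH-03 = (-145, 170, +1.01).
∂h/∂x = +0.001489, ∂h/∂y = +0.007211 (det = -13500).
Flow = −∇h = (-0.001489 east, -0.007211 north), which points south.

S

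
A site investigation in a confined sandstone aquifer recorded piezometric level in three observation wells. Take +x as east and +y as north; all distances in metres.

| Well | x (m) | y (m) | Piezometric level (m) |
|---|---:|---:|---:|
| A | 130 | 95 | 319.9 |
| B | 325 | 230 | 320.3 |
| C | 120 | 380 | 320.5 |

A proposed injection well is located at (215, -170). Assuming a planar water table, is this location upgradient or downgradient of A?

With h = a·x + b·y + c and A as origin, the differences give:
  195·a + 135·b = +0.4
  (-10)·a + 285·b = +0.6
Eliminate b (×285 and ×135, subtract): 56925·a = 33.00 → a = ∂h/∂x = +0.0005797
Back-substitute: b = ∂h/∂y = +0.002126.
Head at (215, -170) = 319.9 + (+0.0005797)·(85) + (+0.002126)·(-265) = 319.39 m.
That is lower than the 319.9 m at A, so the point is downgradient.

downgradient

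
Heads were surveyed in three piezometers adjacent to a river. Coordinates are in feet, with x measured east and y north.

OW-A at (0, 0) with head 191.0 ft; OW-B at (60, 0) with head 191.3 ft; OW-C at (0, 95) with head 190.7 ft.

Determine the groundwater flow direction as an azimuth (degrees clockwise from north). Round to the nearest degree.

302°

∂h/∂x = (191.3 − 191.0) / (60 − 0) = +0.005000
∂h/∂y = (190.7 − 191.0) / (95 − 0) = -0.003158
Flow direction (−∇h) has components (-0.005000 E, +0.003158 N).
Azimuth = atan2(E, N) = atan2(-0.005000, +0.003158) = 302.3° ≈ 302°.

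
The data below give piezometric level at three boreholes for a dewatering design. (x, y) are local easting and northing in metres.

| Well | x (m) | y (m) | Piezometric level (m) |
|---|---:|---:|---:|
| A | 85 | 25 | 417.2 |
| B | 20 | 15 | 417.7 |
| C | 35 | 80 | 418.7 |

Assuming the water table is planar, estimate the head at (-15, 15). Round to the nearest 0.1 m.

418.1 m

Three-point gradient (reference A): Δ to B = (-65, -10, +0.5), Δ to C = (-50, 55, +1.5).
∂h/∂x = -0.01043, ∂h/∂y = +0.01779 (det = -4075).
h(-15, 15) = 417.2 + (-0.01043)·(-100) + (+0.01779)·(-10) = 417.2 +1.043 -0.178 = 418.065 m.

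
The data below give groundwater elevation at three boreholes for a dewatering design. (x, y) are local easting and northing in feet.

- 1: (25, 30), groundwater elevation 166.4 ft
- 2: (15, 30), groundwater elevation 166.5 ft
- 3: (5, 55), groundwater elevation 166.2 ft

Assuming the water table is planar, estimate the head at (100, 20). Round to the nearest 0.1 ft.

165.8 ft

Three-point gradient (reference 1): Δ to 2 = (-10, 0, +0.1), Δ to 3 = (-20, 25, -0.2).
∂h/∂x = -0.010000, ∂h/∂y = -0.01600 (det = -250).
h(100, 20) = 166.4 + (-0.010000)·(75) + (-0.01600)·(-10) = 166.4 -0.750 +0.160 = 165.810 ft.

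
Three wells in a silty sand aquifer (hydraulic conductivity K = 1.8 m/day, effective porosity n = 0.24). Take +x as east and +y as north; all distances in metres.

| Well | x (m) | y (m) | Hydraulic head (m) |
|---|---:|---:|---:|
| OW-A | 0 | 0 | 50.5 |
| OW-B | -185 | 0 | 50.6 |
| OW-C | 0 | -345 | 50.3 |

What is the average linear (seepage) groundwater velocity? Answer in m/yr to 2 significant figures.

2.2 m/yr

∂h/∂x = (50.6 − 50.5) / (-185 − 0) = -0.0005405
∂h/∂y = (50.3 − 50.5) / (-345 − 0) = +0.0005797
|∇h| = √(-0.0005405² + 0.0005797²) = 0.0007926
Seepage velocity v = K·i/n = 1.8 × 0.0007926 / 0.24 = 0.005945 m/day = 2.171 m/yr.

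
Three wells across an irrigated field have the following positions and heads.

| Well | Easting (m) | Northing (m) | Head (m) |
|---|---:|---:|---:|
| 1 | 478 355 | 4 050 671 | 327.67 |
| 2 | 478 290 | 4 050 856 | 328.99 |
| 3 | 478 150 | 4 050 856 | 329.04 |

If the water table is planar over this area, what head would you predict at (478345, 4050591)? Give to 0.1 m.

327.1 m

Differences from 1: to 2 (Δx, Δy, Δh) = (-65, 185, +1.32); to 3 = (-205, 185, +1.37).
Solve a·Δx + b·Δy = Δh: det = (-65)·185 − (-205)·185 = 25900.
∂h/∂x = [(+1.32)·185 − (+1.37)·185] / 25900 = -0.0003571
∂h/∂y = [(-65)·(+1.37) − (-205)·(+1.32)] / 25900 = +0.007010
h(478345, 4050591) = 327.67 + (-0.0003571)·(-10) + (+0.007010)·(-80) = 327.67 +0.004 -0.561 = 327.113 m.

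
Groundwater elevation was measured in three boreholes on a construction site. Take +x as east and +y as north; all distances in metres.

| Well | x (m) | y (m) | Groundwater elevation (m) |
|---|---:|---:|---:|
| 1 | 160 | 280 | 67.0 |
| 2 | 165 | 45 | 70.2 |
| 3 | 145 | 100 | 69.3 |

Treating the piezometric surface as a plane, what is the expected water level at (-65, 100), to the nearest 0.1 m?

With h = a·x + b·y + c and 1 as origin, the differences give:
  5·a + (-235)·b = +3.2
  (-15)·a + (-180)·b = +2.3
Eliminate b (×(-180) and ×(-235), subtract): -4425·a = -35.50 → a = ∂h/∂x = +0.008023
Back-substitute: b = ∂h/∂y = -0.01345.
h(-65, 100) = 67.0 + (+0.008023)·(-225) + (-0.01345)·(-180) = 67.0 -1.805 +2.420 = 67.615 m.

67.6 m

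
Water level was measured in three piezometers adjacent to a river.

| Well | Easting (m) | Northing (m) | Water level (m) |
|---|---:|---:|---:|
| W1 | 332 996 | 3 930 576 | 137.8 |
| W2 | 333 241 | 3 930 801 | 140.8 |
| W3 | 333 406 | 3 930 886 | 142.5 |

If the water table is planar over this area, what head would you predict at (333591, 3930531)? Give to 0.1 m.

Three-point gradient (reference W1): Δ to W2 = (245, 225, +3.0), Δ to W3 = (410, 310, +4.7).
∂h/∂x = +0.007822, ∂h/∂y = +0.004816 (det = -16300).
h(333591, 3930531) = 137.8 + (+0.007822)·(595) + (+0.004816)·(-45) = 137.8 +4.654 -0.217 = 142.237 m.

142.2 m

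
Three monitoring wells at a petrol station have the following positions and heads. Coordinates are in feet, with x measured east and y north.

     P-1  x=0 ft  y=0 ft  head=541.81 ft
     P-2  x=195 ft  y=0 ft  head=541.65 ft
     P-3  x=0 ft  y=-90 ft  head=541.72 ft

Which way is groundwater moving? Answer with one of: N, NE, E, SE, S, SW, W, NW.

SE

∂h/∂x = (541.65 − 541.81) / (195 − 0) = -0.0008205
∂h/∂y = (541.72 − 541.81) / (-90 − 0) = +0.0010000
Flow = −∇h = (+0.0008205 east, -0.0010000 north), which points southeast.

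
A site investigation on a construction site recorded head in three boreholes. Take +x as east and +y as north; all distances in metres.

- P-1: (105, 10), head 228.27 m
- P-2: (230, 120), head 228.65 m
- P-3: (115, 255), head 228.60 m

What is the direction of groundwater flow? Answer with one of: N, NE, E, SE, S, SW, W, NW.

With h = a·x + b·y + c and P-1 as origin, the differences give:
  125·a + 110·b = +0.38
  10·a + 245·b = +0.33
Eliminate b (×245 and ×110, subtract): 29525·a = 56.800 → a = ∂h/∂x = +0.001924
Back-substitute: b = ∂h/∂y = +0.001268.
Flow = −∇h = (-0.001924 east, -0.001268 north), which points southwest.

SW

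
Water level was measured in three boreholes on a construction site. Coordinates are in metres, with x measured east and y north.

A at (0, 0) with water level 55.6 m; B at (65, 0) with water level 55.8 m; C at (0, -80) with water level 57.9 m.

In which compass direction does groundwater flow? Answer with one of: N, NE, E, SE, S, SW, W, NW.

∂h/∂x = (55.8 − 55.6) / (65 − 0) = +0.003077
∂h/∂y = (57.9 − 55.6) / (-80 − 0) = -0.02875
Flow = −∇h = (-0.003077 east, +0.02875 north), which points north.

N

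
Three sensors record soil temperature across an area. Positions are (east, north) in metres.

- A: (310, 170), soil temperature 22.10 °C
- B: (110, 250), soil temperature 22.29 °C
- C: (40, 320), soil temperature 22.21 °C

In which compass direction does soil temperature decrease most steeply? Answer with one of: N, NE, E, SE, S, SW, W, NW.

Differences from A: to B (Δx, Δy, Δh) = (-200, 80, +0.19); to C = (-270, 150, +0.11).
Determinant of the coordinate differences = (-200)·150 − (-270)·80 = -8400.
∂T/∂x = [(+0.19)·150 − (+0.11)·80] / -8400 = -0.002345
∂T/∂y = [(-200)·(+0.11) − (-270)·(+0.19)] / -8400 = -0.003488
Steepest decrease is along −∇f = (+0.002345 E, +0.003488 N) → northeast.

NE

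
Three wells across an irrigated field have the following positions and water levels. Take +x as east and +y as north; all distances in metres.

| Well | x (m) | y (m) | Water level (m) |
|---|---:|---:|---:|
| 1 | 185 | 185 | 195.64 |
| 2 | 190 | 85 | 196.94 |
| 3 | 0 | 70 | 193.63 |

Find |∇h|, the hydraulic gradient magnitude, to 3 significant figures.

0.0220

Taking 1 as reference: 2−1 = (5, -100, +1.30); 3−1 = (-185, -115, -2.01).
Solve a·Δx + b·Δy = Δh: det = 5·(-115) − (-185)·(-100) = -19075.
∂h/∂x = [(+1.30)·(-115) − (-2.01)·(-100)] / -19075 = +0.01837
∂h/∂y = [5·(-2.01) − (-185)·(+1.30)] / -19075 = -0.01208
|∇h| = √(0.01837² + -0.01208²) = 0.02199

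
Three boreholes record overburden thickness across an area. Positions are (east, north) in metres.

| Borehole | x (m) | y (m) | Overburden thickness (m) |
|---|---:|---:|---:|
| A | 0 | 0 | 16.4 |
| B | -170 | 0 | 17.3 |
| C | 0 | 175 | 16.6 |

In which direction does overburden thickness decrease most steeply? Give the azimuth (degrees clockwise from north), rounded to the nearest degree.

∂d/∂x = (17.3 − 16.4) / (-170 − 0) = -0.005294
∂d/∂y = (16.6 − 16.4) / (175 − 0) = +0.001143
Steepest decrease is along −∇f: components (+0.005294 E, -0.001143 N).
Azimuth = atan2(+0.005294, -0.001143) = 102.2° ≈ 102°.

102°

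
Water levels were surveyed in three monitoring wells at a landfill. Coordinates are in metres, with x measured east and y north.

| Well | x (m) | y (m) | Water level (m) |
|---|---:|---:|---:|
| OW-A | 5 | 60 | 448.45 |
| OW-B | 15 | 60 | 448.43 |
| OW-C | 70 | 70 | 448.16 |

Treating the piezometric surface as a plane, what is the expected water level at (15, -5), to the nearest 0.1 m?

449.5 m

With h = a·x + b·y + c and OW-A as origin, the differences give:
  10·a + 0·b = -0.02
  65·a + 10·b = -0.29
Eliminate b (×10 and ×0, subtract): 100·a = -0.200 → a = ∂h/∂x = -0.002000
Back-substitute: b = ∂h/∂y = -0.01600.
h(15, -5) = 448.45 + (-0.002000)·(10) + (-0.01600)·(-65) = 448.45 -0.020 +1.040 = 449.470 m.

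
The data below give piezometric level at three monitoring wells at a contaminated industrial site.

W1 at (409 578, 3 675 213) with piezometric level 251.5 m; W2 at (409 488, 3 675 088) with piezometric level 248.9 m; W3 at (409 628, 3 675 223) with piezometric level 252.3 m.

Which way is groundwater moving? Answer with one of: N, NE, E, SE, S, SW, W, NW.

Three-point gradient (reference W1): Δ to W2 = (-90, -125, -2.6), Δ to W3 = (50, 10, +0.8).
∂h/∂x = +0.01383, ∂h/∂y = +0.01084 (det = 5350).
Flow = −∇h = (-0.01383 east, -0.01084 north), which points southwest.

SW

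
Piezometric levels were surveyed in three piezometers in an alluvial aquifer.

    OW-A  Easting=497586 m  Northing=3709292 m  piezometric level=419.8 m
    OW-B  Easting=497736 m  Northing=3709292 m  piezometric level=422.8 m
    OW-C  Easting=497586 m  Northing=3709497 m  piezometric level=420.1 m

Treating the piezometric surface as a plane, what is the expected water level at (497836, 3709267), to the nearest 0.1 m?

∂h/∂x = (422.8 − 419.8) / (497736 − 497586) = +0.02000
∂h/∂y = (420.1 − 419.8) / (3709497 − 3709292) = +0.001463
h(497836, 3709267) = 419.8 + (+0.02000)·(250) + (+0.001463)·(-25) = 419.8 +5.000 -0.037 = 424.763 m.

424.8 m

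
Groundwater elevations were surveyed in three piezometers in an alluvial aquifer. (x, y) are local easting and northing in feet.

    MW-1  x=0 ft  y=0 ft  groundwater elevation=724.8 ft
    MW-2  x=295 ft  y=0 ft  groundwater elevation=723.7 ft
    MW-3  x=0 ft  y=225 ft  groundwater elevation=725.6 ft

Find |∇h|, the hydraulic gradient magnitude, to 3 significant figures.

0.00515

∂h/∂x = (723.7 − 724.8) / (295 − 0) = -0.003729
∂h/∂y = (725.6 − 724.8) / (225 − 0) = +0.003556
|∇h| = √(-0.003729² + 0.003556²) = 0.005153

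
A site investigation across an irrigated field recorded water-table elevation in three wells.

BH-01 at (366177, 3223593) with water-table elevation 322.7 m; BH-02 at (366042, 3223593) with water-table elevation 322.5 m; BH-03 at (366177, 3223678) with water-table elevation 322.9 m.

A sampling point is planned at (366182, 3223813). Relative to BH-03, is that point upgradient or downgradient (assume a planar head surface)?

upgradient

∂h/∂x = (322.5 − 322.7) / (366042 − 366177) = +0.001481
∂h/∂y = (322.9 − 322.7) / (3223678 − 3223593) = +0.002353
Head at (366182, 3223813) = 322.7 + (+0.001481)·(5) + (+0.002353)·(220) = 323.23 m.
That is higher than the 322.9 m at BH-03, so the point is upgradient.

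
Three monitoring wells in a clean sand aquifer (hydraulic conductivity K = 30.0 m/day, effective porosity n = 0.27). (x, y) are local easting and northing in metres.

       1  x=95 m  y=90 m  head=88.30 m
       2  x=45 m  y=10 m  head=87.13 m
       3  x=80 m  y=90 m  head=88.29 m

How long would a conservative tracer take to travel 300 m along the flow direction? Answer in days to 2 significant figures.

With h = a·x + b·y + c and 1 as origin, the differences give:
  (-50)·a + (-80)·b = -1.17
  (-15)·a + 0·b = -0.01
Eliminate b (×0 and ×(-80), subtract): -1200·a = -0.800 → a = ∂h/∂x = +0.0006667
Back-substitute: b = ∂h/∂y = +0.01421.
|∇h| = √(0.0006667² + 0.01421²) = 0.01423
Seepage velocity v = K·i/n = 30.0 × 0.01423 / 0.27 = 1.581 m/day.
t = 300 / 1.581 = 189.8 days.

190 days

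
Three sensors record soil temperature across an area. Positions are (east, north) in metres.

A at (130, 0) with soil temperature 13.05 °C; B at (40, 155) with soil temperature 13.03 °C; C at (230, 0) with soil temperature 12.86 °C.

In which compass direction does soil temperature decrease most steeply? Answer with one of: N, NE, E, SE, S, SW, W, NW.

Taking A as reference: B−A = (-90, 155, -0.02); C−A = (100, 0, -0.19).
Determinant of the coordinate differences = (-90)·0 − 100·155 = -15500.
∂T/∂x = [(-0.02)·0 − (-0.19)·155] / -15500 = -0.001900
∂T/∂y = [(-90)·(-0.19) − 100·(-0.02)] / -15500 = -0.001232
Steepest decrease is along −∇f = (+0.001900 E, +0.001232 N) → northeast.

NE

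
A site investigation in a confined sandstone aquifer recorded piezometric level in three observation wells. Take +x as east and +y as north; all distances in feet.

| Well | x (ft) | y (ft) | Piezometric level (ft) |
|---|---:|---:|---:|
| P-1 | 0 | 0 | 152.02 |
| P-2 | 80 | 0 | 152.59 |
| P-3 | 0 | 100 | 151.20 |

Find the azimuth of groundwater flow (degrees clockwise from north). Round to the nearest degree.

319°

∂h/∂x = (152.59 − 152.02) / (80 − 0) = +0.007125
∂h/∂y = (151.20 − 152.02) / (100 − 0) = -0.008200
Flow direction (−∇h) has components (-0.007125 E, +0.008200 N).
Azimuth = atan2(E, N) = atan2(-0.007125, +0.008200) = 319.0° ≈ 319°.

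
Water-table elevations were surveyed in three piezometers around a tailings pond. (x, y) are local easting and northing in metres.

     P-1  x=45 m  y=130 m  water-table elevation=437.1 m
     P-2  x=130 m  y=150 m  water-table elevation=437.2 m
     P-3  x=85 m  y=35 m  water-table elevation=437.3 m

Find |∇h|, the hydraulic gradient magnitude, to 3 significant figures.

0.00211

Three-point gradient (reference P-1): Δ to P-2 = (85, 20, +0.1), Δ to P-3 = (40, -95, +0.2).
∂h/∂x = +0.001521, ∂h/∂y = -0.001465 (det = -8875).
|∇h| = √(0.001521² + -0.001465²) = 0.002112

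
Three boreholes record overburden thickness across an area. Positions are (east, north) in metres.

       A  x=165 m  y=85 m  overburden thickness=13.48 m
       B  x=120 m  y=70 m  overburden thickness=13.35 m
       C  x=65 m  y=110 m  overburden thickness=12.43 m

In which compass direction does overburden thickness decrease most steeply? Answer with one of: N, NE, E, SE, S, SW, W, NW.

NW

Taking A as reference: B−A = (-45, -15, -0.13); C−A = (-100, 25, -1.05).
Solve a·Δx + b·Δy = Δd: det = (-45)·25 − (-100)·(-15) = -2625.
∂d/∂x = [(-0.13)·25 − (-1.05)·(-15)] / -2625 = +0.007238
∂d/∂y = [(-45)·(-1.05) − (-100)·(-0.13)] / -2625 = -0.01305
Steepest decrease is along −∇f = (-0.007238 E, +0.01305 N) → northwest.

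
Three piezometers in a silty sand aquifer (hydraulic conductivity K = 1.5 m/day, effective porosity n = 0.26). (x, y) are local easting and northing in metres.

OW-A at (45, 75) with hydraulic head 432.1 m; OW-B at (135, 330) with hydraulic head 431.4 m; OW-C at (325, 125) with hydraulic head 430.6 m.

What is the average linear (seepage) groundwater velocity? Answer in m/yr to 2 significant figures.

With h = a·x + b·y + c and OW-A as origin, the differences give:
  90·a + 255·b = -0.7
  280·a + 50·b = -1.5
Eliminate b (×50 and ×255, subtract): -66900·a = 347.50 → a = ∂h/∂x = -0.005194
Back-substitute: b = ∂h/∂y = -0.0009118.
|∇h| = √(-0.005194² + -0.0009118²) = 0.005273
Seepage velocity v = K·i/n = 1.5 × 0.005273 / 0.26 = 0.03042 m/day = 11.11 m/yr.

11 m/yr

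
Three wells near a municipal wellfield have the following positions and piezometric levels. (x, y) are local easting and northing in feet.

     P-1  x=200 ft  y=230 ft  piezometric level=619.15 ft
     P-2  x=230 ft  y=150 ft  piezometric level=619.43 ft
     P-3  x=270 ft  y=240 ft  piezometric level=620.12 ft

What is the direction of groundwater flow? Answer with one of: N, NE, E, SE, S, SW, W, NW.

W

Taking P-1 as reference: P-2−P-1 = (30, -80, +0.28); P-3−P-1 = (70, 10, +0.97).
Solve a·Δx + b·Δy = Δh: det = 30·10 − 70·(-80) = 5900.
∂h/∂x = [(+0.28)·10 − (+0.97)·(-80)] / 5900 = +0.01363
∂h/∂y = [30·(+0.97) − 70·(+0.28)] / 5900 = +0.001610
Flow = −∇h = (-0.01363 east, -0.001610 north), which points west.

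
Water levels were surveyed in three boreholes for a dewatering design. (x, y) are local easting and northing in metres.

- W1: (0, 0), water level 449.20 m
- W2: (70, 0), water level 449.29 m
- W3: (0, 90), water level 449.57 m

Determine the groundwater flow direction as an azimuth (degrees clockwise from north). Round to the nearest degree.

197°

∂h/∂x = (449.29 − 449.20) / (70 − 0) = +0.001286
∂h/∂y = (449.57 − 449.20) / (90 − 0) = +0.004111
Flow direction (−∇h) has components (-0.001286 E, -0.004111 N).
Azimuth = atan2(E, N) = atan2(-0.001286, -0.004111) = 197.4° ≈ 197°.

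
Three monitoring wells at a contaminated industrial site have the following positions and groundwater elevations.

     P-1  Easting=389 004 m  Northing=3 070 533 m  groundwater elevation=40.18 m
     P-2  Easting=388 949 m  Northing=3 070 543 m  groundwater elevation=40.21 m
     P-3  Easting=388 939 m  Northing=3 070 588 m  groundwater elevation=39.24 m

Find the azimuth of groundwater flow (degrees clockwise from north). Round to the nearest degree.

Differences from P-1: to P-2 (Δx, Δy, Δh) = (-55, 10, +0.03); to P-3 = (-65, 55, -0.94).
Determinant of the coordinate differences = (-55)·55 − (-65)·10 = -2375.
∂h/∂x = [(+0.03)·55 − (-0.94)·10] / -2375 = -0.004653
∂h/∂y = [(-55)·(-0.94) − (-65)·(+0.03)] / -2375 = -0.02259
Flow direction (−∇h) has components (+0.004653 E, +0.02259 N).
Azimuth = atan2(E, N) = atan2(+0.004653, +0.02259) = 11.6° ≈ 012°.

012°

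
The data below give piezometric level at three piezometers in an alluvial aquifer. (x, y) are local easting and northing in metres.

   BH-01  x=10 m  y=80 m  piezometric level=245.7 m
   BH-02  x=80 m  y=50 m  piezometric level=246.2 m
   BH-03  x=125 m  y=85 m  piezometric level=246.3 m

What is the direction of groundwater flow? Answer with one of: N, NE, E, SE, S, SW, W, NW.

With h = a·x + b·y + c and BH-01 as origin, the differences give:
  70·a + (-30)·b = +0.5
  115·a + 5·b = +0.6
Eliminate b (×5 and ×(-30), subtract): 3800·a = 20.50 → a = ∂h/∂x = +0.005395
Back-substitute: b = ∂h/∂y = -0.004079.
Flow = −∇h = (-0.005395 east, +0.004079 north), which points northwest.

NW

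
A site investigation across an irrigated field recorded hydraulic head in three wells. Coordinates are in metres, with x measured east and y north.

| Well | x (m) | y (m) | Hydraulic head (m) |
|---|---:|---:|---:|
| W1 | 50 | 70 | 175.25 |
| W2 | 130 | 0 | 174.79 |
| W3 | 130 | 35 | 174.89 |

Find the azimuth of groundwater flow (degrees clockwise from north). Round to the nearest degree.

With h = a·x + b·y + c and W1 as origin, the differences give:
  80·a + (-70)·b = -0.46
  80·a + (-35)·b = -0.36
Eliminate b (×(-35) and ×(-70), subtract): 2800·a = -9.100 → a = ∂h/∂x = -0.003250
Back-substitute: b = ∂h/∂y = +0.002857.
Flow direction (−∇h) has components (+0.003250 E, -0.002857 N).
Azimuth = atan2(E, N) = atan2(+0.003250, -0.002857) = 131.3° ≈ 131°.

131°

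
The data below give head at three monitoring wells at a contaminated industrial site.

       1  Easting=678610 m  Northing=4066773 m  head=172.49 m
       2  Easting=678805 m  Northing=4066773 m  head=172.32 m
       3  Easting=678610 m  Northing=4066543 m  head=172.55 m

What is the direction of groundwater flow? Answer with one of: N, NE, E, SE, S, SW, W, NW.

E

∂h/∂x = (172.32 − 172.49) / (678805 − 678610) = -0.0008718
∂h/∂y = (172.55 − 172.49) / (4066543 − 4066773) = -0.0002609
Flow = −∇h = (+0.0008718 east, +0.0002609 north), which points east.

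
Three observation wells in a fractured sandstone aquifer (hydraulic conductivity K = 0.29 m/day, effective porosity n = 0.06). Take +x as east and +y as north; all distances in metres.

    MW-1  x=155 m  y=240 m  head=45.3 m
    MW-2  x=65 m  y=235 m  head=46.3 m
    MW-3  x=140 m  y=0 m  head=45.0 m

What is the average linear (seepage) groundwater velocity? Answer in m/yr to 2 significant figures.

Taking MW-1 as reference: MW-2−MW-1 = (-90, -5, +1.0); MW-3−MW-1 = (-15, -240, -0.3).
Solve a·Δx + b·Δy = Δh: det = (-90)·(-240) − (-15)·(-5) = 21525.
∂h/∂x = [(+1.0)·(-240) − (-0.3)·(-5)] / 21525 = -0.01122
∂h/∂y = [(-90)·(-0.3) − (-15)·(+1.0)] / 21525 = +0.001951
|∇h| = √(-0.01122² + 0.001951²) = 0.01139
Seepage velocity v = K·i/n = 0.29 × 0.01139 / 0.06 = 0.05505 m/day = 20.11 m/yr.

20 m/yr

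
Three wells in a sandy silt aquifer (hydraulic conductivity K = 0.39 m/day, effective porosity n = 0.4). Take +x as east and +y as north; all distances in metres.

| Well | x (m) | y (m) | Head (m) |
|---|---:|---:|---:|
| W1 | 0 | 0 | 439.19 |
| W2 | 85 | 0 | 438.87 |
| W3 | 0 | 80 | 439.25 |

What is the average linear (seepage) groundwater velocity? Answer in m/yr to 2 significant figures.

∂h/∂x = (438.87 − 439.19) / (85 − 0) = -0.003765
∂h/∂y = (439.25 − 439.19) / (80 − 0) = +0.0007500
|∇h| = √(-0.003765² + 0.0007500²) = 0.003839
Seepage velocity v = K·i/n = 0.39 × 0.003839 / 0.4 = 0.003743 m/day = 1.367 m/yr.

1.4 m/yr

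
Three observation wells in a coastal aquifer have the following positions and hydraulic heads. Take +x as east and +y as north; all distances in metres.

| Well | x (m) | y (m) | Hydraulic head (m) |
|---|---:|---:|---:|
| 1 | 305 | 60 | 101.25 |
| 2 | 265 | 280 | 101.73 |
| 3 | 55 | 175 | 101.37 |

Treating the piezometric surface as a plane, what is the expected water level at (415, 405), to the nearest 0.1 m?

Differences from 1: to 2 (Δx, Δy, Δh) = (-40, 220, +0.48); to 3 = (-250, 115, +0.12).
Determinant of the coordinate differences = (-40)·115 − (-250)·220 = 50400.
∂h/∂x = [(+0.48)·115 − (+0.12)·220] / 50400 = +0.0005714
∂h/∂y = [(-40)·(+0.12) − (-250)·(+0.48)] / 50400 = +0.002286
h(415, 405) = 101.25 + (+0.0005714)·(110) + (+0.002286)·(345) = 101.25 +0.063 +0.789 = 102.101 m.

102.1 m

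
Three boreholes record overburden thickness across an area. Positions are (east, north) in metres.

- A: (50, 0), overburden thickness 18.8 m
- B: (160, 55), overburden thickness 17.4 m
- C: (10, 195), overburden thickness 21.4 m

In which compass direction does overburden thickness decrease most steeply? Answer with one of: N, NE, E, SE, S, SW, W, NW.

SE

Differences from A: to B (Δx, Δy, Δh) = (110, 55, -1.4); to C = (-40, 195, +2.6).
Solve a·Δx + b·Δy = Δd: det = 110·195 − (-40)·55 = 23650.
∂d/∂x = [(-1.4)·195 − (+2.6)·55] / 23650 = -0.01759
∂d/∂y = [110·(+2.6) − (-40)·(-1.4)] / 23650 = +0.009725
Steepest decrease is along −∇f = (+0.01759 E, -0.009725 N) → southeast.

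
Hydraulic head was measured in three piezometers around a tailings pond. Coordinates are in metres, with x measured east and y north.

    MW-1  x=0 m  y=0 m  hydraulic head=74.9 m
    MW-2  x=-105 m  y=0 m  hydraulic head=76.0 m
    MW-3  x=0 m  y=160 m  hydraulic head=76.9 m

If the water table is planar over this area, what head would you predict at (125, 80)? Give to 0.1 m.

74.6 m

∂h/∂x = (76.0 − 74.9) / (-105 − 0) = -0.01048
∂h/∂y = (76.9 − 74.9) / (160 − 0) = +0.01250
h(125, 80) = 74.9 + (-0.01048)·(125) + (+0.01250)·(80) = 74.9 -1.310 +1.000 = 74.590 m.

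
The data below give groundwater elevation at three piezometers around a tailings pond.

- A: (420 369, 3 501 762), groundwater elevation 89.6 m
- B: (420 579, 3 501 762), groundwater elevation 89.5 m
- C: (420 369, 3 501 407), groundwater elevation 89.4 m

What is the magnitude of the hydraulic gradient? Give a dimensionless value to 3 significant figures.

0.000738

∂h/∂x = (89.5 − 89.6) / (420579 − 420369) = -0.0004762
∂h/∂y = (89.4 − 89.6) / (3501407 − 3501762) = +0.0005634
|∇h| = √(-0.0004762² + 0.0005634²) = 0.0007377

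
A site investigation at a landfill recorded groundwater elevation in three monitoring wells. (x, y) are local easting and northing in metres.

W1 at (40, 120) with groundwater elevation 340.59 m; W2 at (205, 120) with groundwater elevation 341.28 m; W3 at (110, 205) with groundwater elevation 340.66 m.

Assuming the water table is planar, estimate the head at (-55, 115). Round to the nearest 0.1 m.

Three-point gradient (reference W1): Δ to W2 = (165, 0, +0.69), Δ to W3 = (70, 85, +0.07).
∂h/∂x = +0.004182, ∂h/∂y = -0.002620 (det = 14025).
h(-55, 115) = 340.59 + (+0.004182)·(-95) + (-0.002620)·(-5) = 340.59 -0.397 +0.013 = 340.206 m.

340.2 m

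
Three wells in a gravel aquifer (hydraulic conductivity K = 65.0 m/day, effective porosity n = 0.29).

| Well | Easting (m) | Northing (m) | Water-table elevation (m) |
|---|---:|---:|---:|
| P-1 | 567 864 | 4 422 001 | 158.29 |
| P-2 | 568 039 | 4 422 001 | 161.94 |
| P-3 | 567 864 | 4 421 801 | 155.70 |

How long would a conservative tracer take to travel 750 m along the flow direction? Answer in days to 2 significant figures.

∂h/∂x = (161.94 − 158.29) / (568039 − 567864) = +0.02086
∂h/∂y = (155.70 − 158.29) / (4421801 − 4422001) = +0.01295
|∇h| = √(0.02086² + 0.01295²) = 0.02455
Seepage velocity v = K·i/n = 65.0 × 0.02455 / 0.29 = 5.503 m/day.
t = 750 / 5.503 = 136.3 days.

140 days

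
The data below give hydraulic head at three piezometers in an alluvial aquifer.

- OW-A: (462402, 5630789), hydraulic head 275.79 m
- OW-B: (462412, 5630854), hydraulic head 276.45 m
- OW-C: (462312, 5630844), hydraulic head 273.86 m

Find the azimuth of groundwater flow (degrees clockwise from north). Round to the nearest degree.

256°

With h = a·x + b·y + c and OW-A as origin, the differences give:
  10·a + 65·b = +0.66
  (-90)·a + 55·b = -1.93
Eliminate b (×55 and ×65, subtract): 6400·a = 161.750 → a = ∂h/∂x = +0.02527
Back-substitute: b = ∂h/∂y = +0.006266.
Flow direction (−∇h) has components (-0.02527 E, -0.006266 N).
Azimuth = atan2(E, N) = atan2(-0.02527, -0.006266) = 256.1° ≈ 256°.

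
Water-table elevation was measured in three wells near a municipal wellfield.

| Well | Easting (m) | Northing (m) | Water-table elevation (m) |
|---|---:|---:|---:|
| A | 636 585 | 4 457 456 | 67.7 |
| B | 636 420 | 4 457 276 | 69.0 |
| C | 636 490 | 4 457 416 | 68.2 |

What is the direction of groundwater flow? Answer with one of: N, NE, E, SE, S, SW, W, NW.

NE

Taking A as reference: B−A = (-165, -180, +1.3); C−A = (-95, -40, +0.5).
Determinant of the coordinate differences = (-165)·(-40) − (-95)·(-180) = -10500.
∂h/∂x = [(+1.3)·(-40) − (+0.5)·(-180)] / -10500 = -0.003619
∂h/∂y = [(-165)·(+0.5) − (-95)·(+1.3)] / -10500 = -0.003905
Flow = −∇h = (+0.003619 east, +0.003905 north), which points northeast.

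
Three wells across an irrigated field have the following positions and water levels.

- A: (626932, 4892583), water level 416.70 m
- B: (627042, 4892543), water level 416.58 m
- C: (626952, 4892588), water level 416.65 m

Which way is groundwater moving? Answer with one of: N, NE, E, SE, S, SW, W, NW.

With h = a·x + b·y + c and A as origin, the differences give:
  110·a + (-40)·b = -0.12
  20·a + 5·b = -0.05
Eliminate b (×5 and ×(-40), subtract): 1350·a = -2.600 → a = ∂h/∂x = -0.001926
Back-substitute: b = ∂h/∂y = -0.002296.
Flow = −∇h = (+0.001926 east, +0.002296 north), which points northeast.

NE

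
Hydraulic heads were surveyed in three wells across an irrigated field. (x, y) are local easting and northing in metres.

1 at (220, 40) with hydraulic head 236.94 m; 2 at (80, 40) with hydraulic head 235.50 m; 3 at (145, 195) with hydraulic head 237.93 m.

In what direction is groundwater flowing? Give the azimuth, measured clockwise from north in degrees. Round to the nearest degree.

222°

With h = a·x + b·y + c and 1 as origin, the differences give:
  (-140)·a + 0·b = -1.44
  (-75)·a + 155·b = +0.99
Eliminate b (×155 and ×0, subtract): -21700·a = -223.200 → a = ∂h/∂x = +0.01029
Back-substitute: b = ∂h/∂y = +0.01136.
Flow direction (−∇h) has components (-0.01029 E, -0.01136 N).
Azimuth = atan2(E, N) = atan2(-0.01029, -0.01136) = 222.1° ≈ 222°.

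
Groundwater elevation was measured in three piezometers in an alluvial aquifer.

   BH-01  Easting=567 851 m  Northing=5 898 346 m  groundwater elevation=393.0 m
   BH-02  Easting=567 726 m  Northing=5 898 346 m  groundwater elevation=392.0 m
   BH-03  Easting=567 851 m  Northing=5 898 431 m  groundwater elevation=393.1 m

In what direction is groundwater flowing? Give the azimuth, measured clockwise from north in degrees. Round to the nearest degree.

∂h/∂x = (392.0 − 393.0) / (567726 − 567851) = +0.008000
∂h/∂y = (393.1 − 393.0) / (5898431 − 5898346) = +0.001176
Flow direction (−∇h) has components (-0.008000 E, -0.001176 N).
Azimuth = atan2(E, N) = atan2(-0.008000, -0.001176) = 261.6° ≈ 262°.

262°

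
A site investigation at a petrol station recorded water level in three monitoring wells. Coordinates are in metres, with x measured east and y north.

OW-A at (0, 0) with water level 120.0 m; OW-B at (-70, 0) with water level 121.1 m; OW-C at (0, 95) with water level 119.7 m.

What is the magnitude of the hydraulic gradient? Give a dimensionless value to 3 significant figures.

∂h/∂x = (121.1 − 120.0) / (-70 − 0) = -0.01571
∂h/∂y = (119.7 − 120.0) / (95 − 0) = -0.003158
|∇h| = √(-0.01571² + -0.003158²) = 0.01602

0.0160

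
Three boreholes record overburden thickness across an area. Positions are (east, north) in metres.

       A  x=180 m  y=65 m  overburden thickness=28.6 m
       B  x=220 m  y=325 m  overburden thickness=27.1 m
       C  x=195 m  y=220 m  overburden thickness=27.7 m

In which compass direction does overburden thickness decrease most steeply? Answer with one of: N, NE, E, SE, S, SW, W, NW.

N

With d = a·x + b·y + c and A as origin, the differences give:
  40·a + 260·b = -1.5
  15·a + 155·b = -0.9
Eliminate b (×155 and ×260, subtract): 2300·a = 1.50 → a = ∂d/∂x = +0.0006522
Back-substitute: b = ∂d/∂y = -0.005870.
Steepest decrease is along −∇f = (-0.0006522 E, +0.005870 N) → north.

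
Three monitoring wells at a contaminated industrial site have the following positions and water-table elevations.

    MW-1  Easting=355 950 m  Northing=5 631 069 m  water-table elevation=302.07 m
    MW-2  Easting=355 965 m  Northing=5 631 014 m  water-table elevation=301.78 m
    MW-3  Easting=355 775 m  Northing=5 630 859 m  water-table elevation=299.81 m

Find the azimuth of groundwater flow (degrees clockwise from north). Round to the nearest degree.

With h = a·x + b·y + c and MW-1 as origin, the differences give:
  15·a + (-55)·b = -0.29
  (-175)·a + (-210)·b = -2.26
Eliminate b (×(-210) and ×(-55), subtract): -12775·a = -63.400 → a = ∂h/∂x = +0.004963
Back-substitute: b = ∂h/∂y = +0.006626.
Flow direction (−∇h) has components (-0.004963 E, -0.006626 N).
Azimuth = atan2(E, N) = atan2(-0.004963, -0.006626) = 216.8° ≈ 217°.

217°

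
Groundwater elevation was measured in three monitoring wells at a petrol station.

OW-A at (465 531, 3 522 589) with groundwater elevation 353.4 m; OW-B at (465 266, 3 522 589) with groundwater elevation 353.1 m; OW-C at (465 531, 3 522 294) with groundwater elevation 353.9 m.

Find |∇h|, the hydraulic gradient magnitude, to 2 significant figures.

∂h/∂x = (353.1 − 353.4) / (465266 − 465531) = +0.001132
∂h/∂y = (353.9 − 353.4) / (3522294 − 3522589) = -0.001695
|∇h| = √(0.001132² + -0.001695²) = 0.002038

0.0020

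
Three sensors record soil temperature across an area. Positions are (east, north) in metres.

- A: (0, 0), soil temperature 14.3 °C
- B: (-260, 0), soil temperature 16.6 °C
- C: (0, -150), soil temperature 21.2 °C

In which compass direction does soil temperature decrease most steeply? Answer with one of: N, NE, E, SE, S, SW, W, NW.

N

∂T/∂x = (16.6 − 14.3) / (-260 − 0) = -0.008846
∂T/∂y = (21.2 − 14.3) / (-150 − 0) = -0.04600
Steepest decrease is along −∇f = (+0.008846 E, +0.04600 N) → north.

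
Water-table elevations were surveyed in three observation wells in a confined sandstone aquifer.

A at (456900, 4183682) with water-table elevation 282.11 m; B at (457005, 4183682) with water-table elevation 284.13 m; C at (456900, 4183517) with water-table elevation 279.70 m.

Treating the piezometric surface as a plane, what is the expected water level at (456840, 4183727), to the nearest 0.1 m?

281.6 m

∂h/∂x = (284.13 − 282.11) / (457005 − 456900) = +0.01924
∂h/∂y = (279.70 − 282.11) / (4183517 − 4183682) = +0.01461
h(456840, 4183727) = 282.11 + (+0.01924)·(-60) + (+0.01461)·(45) = 282.11 -1.154 +0.657 = 281.613 m.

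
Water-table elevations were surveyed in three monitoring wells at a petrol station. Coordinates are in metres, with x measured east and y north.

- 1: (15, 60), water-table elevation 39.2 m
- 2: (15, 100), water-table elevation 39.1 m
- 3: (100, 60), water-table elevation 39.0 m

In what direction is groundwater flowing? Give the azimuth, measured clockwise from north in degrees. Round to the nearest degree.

Taking 1 as reference: 2−1 = (0, 40, -0.1); 3−1 = (85, 0, -0.2).
Solve a·Δx + b·Δy = Δh: det = 0·0 − 85·40 = -3400.
∂h/∂x = [(-0.1)·0 − (-0.2)·40] / -3400 = -0.002353
∂h/∂y = [0·(-0.2) − 85·(-0.1)] / -3400 = -0.002500
Flow direction (−∇h) has components (+0.002353 E, +0.002500 N).
Azimuth = atan2(E, N) = atan2(+0.002353, +0.002500) = 43.3° ≈ 043°.

043°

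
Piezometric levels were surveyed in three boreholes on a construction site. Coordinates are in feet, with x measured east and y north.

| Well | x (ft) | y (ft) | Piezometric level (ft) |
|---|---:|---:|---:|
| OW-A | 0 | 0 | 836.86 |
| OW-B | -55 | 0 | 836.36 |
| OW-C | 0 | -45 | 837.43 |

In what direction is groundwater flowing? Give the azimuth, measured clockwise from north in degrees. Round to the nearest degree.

∂h/∂x = (836.36 − 836.86) / (-55 − 0) = +0.009091
∂h/∂y = (837.43 − 836.86) / (-45 − 0) = -0.01267
Flow direction (−∇h) has components (-0.009091 E, +0.01267 N).
Azimuth = atan2(E, N) = atan2(-0.009091, +0.01267) = 324.3° ≈ 324°.

324°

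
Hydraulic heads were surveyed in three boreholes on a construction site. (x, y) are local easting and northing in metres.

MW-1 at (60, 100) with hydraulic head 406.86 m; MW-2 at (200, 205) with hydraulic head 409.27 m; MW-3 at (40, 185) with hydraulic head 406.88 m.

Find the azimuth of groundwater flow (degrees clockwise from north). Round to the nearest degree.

256°

Differences from MW-1: to MW-2 (Δx, Δy, Δh) = (140, 105, +2.41); to MW-3 = (-20, 85, +0.02).
Determinant of the coordinate differences = 140·85 − (-20)·105 = 14000.
∂h/∂x = [(+2.41)·85 − (+0.02)·105] / 14000 = +0.01448
∂h/∂y = [140·(+0.02) − (-20)·(+2.41)] / 14000 = +0.003643
Flow direction (−∇h) has components (-0.01448 E, -0.003643 N).
Azimuth = atan2(E, N) = atan2(-0.01448, -0.003643) = 255.9° ≈ 256°.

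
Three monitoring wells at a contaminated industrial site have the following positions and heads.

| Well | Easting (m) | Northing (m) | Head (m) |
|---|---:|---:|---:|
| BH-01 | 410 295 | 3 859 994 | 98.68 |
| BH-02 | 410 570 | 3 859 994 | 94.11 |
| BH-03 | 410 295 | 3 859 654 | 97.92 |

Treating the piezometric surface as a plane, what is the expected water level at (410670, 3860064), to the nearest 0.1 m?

∂h/∂x = (94.11 − 98.68) / (410570 − 410295) = -0.01662
∂h/∂y = (97.92 − 98.68) / (3859654 − 3859994) = +0.002235
h(410670, 3860064) = 98.68 + (-0.01662)·(375) + (+0.002235)·(70) = 98.68 -6.232 +0.156 = 92.605 m.

92.6 m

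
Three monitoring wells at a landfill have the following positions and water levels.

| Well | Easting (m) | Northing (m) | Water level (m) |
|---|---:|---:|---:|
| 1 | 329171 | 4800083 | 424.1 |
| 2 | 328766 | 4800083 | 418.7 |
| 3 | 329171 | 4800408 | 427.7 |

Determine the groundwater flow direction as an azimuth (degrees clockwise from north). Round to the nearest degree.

230°

∂h/∂x = (418.7 − 424.1) / (328766 − 329171) = +0.01333
∂h/∂y = (427.7 − 424.1) / (4800408 − 4800083) = +0.01108
Flow direction (−∇h) has components (-0.01333 E, -0.01108 N).
Azimuth = atan2(E, N) = atan2(-0.01333, -0.01108) = 230.3° ≈ 230°.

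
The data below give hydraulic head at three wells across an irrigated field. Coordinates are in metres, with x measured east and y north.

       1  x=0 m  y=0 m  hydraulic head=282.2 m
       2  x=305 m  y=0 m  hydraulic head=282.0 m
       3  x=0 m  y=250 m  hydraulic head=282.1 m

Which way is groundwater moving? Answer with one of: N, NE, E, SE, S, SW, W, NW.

∂h/∂x = (282.0 − 282.2) / (305 − 0) = -0.0006557
∂h/∂y = (282.1 − 282.2) / (250 − 0) = -0.0004000
Flow = −∇h = (+0.0006557 east, +0.0004000 north), which points northeast.

NE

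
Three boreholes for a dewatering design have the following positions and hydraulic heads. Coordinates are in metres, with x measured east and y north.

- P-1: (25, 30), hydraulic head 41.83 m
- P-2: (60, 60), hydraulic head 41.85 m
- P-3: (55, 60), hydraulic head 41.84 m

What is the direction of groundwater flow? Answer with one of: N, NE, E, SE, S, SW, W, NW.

Three-point gradient (reference P-1): Δ to P-2 = (35, 30, +0.02), Δ to P-3 = (30, 30, +0.01).
∂h/∂x = +0.002000, ∂h/∂y = -0.001667 (det = 150).
Flow = −∇h = (-0.002000 east, +0.001667 north), which points northwest.

NW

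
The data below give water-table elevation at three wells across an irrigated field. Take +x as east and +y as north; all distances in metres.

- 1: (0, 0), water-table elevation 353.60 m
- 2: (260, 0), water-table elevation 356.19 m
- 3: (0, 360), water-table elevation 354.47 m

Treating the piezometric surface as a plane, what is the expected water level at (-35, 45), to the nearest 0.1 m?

353.4 m

∂h/∂x = (356.19 − 353.60) / (260 − 0) = +0.009962
∂h/∂y = (354.47 − 353.60) / (360 − 0) = +0.002417
h(-35, 45) = 353.60 + (+0.009962)·(-35) + (+0.002417)·(45) = 353.60 -0.349 +0.109 = 353.360 m.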